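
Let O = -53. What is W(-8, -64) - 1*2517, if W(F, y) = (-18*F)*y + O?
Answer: -11786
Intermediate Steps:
W(F, y) = -53 - 18*F*y (W(F, y) = (-18*F)*y - 53 = -18*F*y - 53 = -53 - 18*F*y)
W(-8, -64) - 1*2517 = (-53 - 18*(-8)*(-64)) - 1*2517 = (-53 - 9216) - 2517 = -9269 - 2517 = -11786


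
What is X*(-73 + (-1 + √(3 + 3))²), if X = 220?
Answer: -14520 - 440*√6 ≈ -15598.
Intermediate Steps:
X*(-73 + (-1 + √(3 + 3))²) = 220*(-73 + (-1 + √(3 + 3))²) = 220*(-73 + (-1 + √6)²) = -16060 + 220*(-1 + √6)²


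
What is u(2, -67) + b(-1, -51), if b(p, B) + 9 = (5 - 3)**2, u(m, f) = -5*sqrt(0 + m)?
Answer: -5 - 5*sqrt(2) ≈ -12.071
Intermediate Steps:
u(m, f) = -5*sqrt(m)
b(p, B) = -5 (b(p, B) = -9 + (5 - 3)**2 = -9 + 2**2 = -9 + 4 = -5)
u(2, -67) + b(-1, -51) = -5*sqrt(2) - 5 = -5 - 5*sqrt(2)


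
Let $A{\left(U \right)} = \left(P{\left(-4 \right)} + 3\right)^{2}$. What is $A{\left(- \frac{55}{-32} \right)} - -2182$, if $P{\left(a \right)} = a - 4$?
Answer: $2207$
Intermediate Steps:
$P{\left(a \right)} = -4 + a$
$A{\left(U \right)} = 25$ ($A{\left(U \right)} = \left(\left(-4 - 4\right) + 3\right)^{2} = \left(-8 + 3\right)^{2} = \left(-5\right)^{2} = 25$)
$A{\left(- \frac{55}{-32} \right)} - -2182 = 25 - -2182 = 25 + 2182 = 2207$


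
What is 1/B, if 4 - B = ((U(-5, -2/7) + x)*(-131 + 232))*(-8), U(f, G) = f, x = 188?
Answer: 1/147868 ≈ 6.7628e-6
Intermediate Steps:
B = 147868 (B = 4 - (-5 + 188)*(-131 + 232)*(-8) = 4 - 183*101*(-8) = 4 - 18483*(-8) = 4 - 1*(-147864) = 4 + 147864 = 147868)
1/B = 1/147868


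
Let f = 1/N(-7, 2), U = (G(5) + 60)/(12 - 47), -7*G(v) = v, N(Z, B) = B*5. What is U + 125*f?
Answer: 1059/98 ≈ 10.806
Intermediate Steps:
N(Z, B) = 5*B
G(v) = -v/7
U = -83/49 (U = (-⅐*5 + 60)/(12 - 47) = (-5/7 + 60)/(-35) = (415/7)*(-1/35) = -83/49 ≈ -1.6939)
f = ⅒ (f = 1/(5*2) = 1/10 = ⅒ ≈ 0.10000)
U + 125*f = -83/49 + 125*(⅒) = -83/49 + 25/2 = 1059/98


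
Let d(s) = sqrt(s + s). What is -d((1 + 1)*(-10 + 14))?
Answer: -4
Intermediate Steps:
d(s) = sqrt(2)*sqrt(s) (d(s) = sqrt(2*s) = sqrt(2)*sqrt(s))
-d((1 + 1)*(-10 + 14)) = -sqrt(2)*sqrt((1 + 1)*(-10 + 14)) = -sqrt(2)*sqrt(2*4) = -sqrt(2)*sqrt(8) = -sqrt(2)*2*sqrt(2) = -1*4 = -4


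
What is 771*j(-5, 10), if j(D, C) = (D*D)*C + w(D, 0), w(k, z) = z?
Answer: 192750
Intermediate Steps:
j(D, C) = C*D² (j(D, C) = (D*D)*C + 0 = D²*C + 0 = C*D² + 0 = C*D²)
771*j(-5, 10) = 771*(10*(-5)²) = 771*(10*25) = 771*250 = 192750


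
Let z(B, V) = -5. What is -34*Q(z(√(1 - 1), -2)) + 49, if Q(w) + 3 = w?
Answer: 321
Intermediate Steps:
Q(w) = -3 + w
-34*Q(z(√(1 - 1), -2)) + 49 = -34*(-3 - 5) + 49 = -34*(-8) + 49 = 272 + 49 = 321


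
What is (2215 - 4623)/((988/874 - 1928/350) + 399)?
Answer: -9692200/1588353 ≈ -6.1020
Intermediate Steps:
(2215 - 4623)/((988/874 - 1928/350) + 399) = -2408/((988*(1/874) - 1928*1/350) + 399) = -2408/((26/23 - 964/175) + 399) = -2408/(-17622/4025 + 399) = -2408/1588353/4025 = -2408*4025/1588353 = -9692200/1588353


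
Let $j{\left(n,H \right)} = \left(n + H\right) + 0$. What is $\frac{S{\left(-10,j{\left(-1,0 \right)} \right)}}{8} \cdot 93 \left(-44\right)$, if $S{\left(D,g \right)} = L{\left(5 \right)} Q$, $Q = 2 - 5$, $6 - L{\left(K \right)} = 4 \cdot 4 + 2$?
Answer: $-18414$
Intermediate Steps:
$j{\left(n,H \right)} = H + n$ ($j{\left(n,H \right)} = \left(H + n\right) + 0 = H + n$)
$L{\left(K \right)} = -12$ ($L{\left(K \right)} = 6 - \left(4 \cdot 4 + 2\right) = 6 - \left(16 + 2\right) = 6 - 18 = -12$)
$Q = -3$ ($Q = 2 - 5 = -3$)
$S{\left(D,g \right)} = 36$ ($S{\left(D,g \right)} = \left(-12\right) \left(-3\right) = 36$)
$\frac{S{\left(-10,j{\left(-1,0 \right)} \right)}}{8} \cdot 93 \left(-44\right) = \frac{36}{8} \cdot 93 \left(-44\right) = 36 \cdot \frac{1}{8} \cdot 93 \left(-44\right) = \frac{9}{2} \cdot 93 \left(-44\right) = \frac{837}{2} \left(-44\right) = -18414$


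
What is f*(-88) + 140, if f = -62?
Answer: 5596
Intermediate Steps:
f*(-88) + 140 = -62*(-88) + 140 = 5456 + 140 = 5596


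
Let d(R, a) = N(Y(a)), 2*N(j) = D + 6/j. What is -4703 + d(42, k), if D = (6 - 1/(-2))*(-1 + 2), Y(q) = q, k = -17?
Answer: -319595/68 ≈ -4699.9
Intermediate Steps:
D = 13/2 (D = (6 - 1*(-½))*1 = (6 + ½)*1 = (13/2)*1 = 13/2 ≈ 6.5000)
N(j) = 13/4 + 3/j (N(j) = (13/2 + 6/j)/2 = 13/4 + 3/j)
d(R, a) = 13/4 + 3/a
-4703 + d(42, k) = -4703 + (13/4 + 3/(-17)) = -4703 + (13/4 + 3*(-1/17)) = -4703 + (13/4 - 3/17) = -4703 + 209/68 = -319595/68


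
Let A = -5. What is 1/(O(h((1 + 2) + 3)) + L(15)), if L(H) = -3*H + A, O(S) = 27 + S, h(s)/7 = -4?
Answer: -1/51 ≈ -0.019608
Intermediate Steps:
h(s) = -28 (h(s) = 7*(-4) = -28)
L(H) = -5 - 3*H (L(H) = -3*H - 5 = -5 - 3*H)
1/(O(h((1 + 2) + 3)) + L(15)) = 1/((27 - 28) + (-5 - 3*15)) = 1/(-1 + (-5 - 45)) = 1/(-1 - 50) = 1/(-51) = -1/51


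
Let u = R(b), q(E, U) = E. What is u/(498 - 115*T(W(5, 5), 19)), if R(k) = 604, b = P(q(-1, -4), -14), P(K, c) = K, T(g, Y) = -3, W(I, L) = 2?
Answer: 604/843 ≈ 0.71649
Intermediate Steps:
b = -1
u = 604
u/(498 - 115*T(W(5, 5), 19)) = 604/(498 - 115*(-3)) = 604/(498 + 345) = 604/843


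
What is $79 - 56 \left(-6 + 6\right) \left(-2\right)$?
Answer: $79$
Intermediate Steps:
$79 - 56 \left(-6 + 6\right) \left(-2\right) = 79 - 56 \cdot 0 \left(-2\right) = 79 - 0 = 79 + 0 = 79$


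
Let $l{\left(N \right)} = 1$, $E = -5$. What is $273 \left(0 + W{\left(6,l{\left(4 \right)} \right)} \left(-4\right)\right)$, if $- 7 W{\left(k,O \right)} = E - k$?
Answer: $-1716$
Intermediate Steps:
$W{\left(k,O \right)} = \frac{5}{7} + \frac{k}{7}$ ($W{\left(k,O \right)} = - \frac{-5 - k}{7} = \frac{5}{7} + \frac{k}{7}$)
$273 \left(0 + W{\left(6,l{\left(4 \right)} \right)} \left(-4\right)\right) = 273 \left(0 + \left(\frac{5}{7} + \frac{1}{7} \cdot 6\right) \left(-4\right)\right) = 273 \left(0 + \left(\frac{5}{7} + \frac{6}{7}\right) \left(-4\right)\right) = 273 \left(0 + \frac{11}{7} \left(-4\right)\right) = 273 \left(0 - \frac{44}{7}\right) = 273 \left(- \frac{44}{7}\right) = -1716$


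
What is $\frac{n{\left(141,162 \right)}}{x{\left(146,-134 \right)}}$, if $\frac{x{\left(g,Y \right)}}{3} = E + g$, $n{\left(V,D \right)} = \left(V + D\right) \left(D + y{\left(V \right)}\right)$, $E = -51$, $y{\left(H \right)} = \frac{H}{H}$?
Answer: $\frac{16463}{95} \approx 173.29$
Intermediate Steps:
$y{\left(H \right)} = 1$
$n{\left(V,D \right)} = \left(1 + D\right) \left(D + V\right)$ ($n{\left(V,D \right)} = \left(V + D\right) \left(D + 1\right) = \left(D + V\right) \left(1 + D\right) = \left(1 + D\right) \left(D + V\right)$)
$x{\left(g,Y \right)} = -153 + 3 g$ ($x{\left(g,Y \right)} = 3 \left(-51 + g\right) = -153 + 3 g$)
$\frac{n{\left(141,162 \right)}}{x{\left(146,-134 \right)}} = \frac{162 + 141 + 162^{2} + 162 \cdot 141}{-153 + 3 \cdot 146} = \frac{162 + 141 + 26244 + 22842}{-153 + 438} = \frac{49389}{285} = 49389 \cdot \frac{1}{285} = \frac{16463}{95}$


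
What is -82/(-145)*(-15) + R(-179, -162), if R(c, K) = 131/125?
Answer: -26951/3625 ≈ -7.4348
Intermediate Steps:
R(c, K) = 131/125 (R(c, K) = 131*(1/125) = 131/125)
-82/(-145)*(-15) + R(-179, -162) = -82/(-145)*(-15) + 131/125 = -82*(-1/145)*(-15) + 131/125 = (82/145)*(-15) + 131/125 = -246/29 + 131/125 = -26951/3625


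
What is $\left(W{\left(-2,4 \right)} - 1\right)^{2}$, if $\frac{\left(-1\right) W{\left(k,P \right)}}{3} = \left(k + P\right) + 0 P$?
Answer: $49$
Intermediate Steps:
$W{\left(k,P \right)} = - 3 P - 3 k$ ($W{\left(k,P \right)} = - 3 \left(\left(k + P\right) + 0 P\right) = - 3 \left(\left(P + k\right) + 0\right) = - 3 \left(P + k\right) = - 3 P - 3 k$)
$\left(W{\left(-2,4 \right)} - 1\right)^{2} = \left(\left(\left(-3\right) 4 - -6\right) - 1\right)^{2} = \left(\left(-12 + 6\right) - 1\right)^{2} = \left(-6 - 1\right)^{2} = \left(-7\right)^{2} = 49$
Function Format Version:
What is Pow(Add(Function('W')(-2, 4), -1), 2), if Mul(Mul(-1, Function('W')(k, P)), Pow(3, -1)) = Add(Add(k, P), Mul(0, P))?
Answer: 49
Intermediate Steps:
Function('W')(k, P) = Add(Mul(-3, P), Mul(-3, k)) (Function('W')(k, P) = Mul(-3, Add(Add(k, P), Mul(0, P))) = Mul(-3, Add(Add(P, k), 0)) = Mul(-3, Add(P, k)) = Add(Mul(-3, P), Mul(-3, k)))
Pow(Add(Function('W')(-2, 4), -1), 2) = Pow(Add(Add(Mul(-3, 4), Mul(-3, -2)), -1), 2) = Pow(Add(Add(-12, 6), -1), 2) = Pow(Add(-6, -1), 2) = Pow(-7, 2) = 49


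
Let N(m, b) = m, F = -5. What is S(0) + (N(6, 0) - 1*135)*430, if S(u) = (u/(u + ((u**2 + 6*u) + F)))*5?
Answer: -55470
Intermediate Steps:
S(u) = 5*u/(-5 + u**2 + 7*u) (S(u) = (u/(u + ((u**2 + 6*u) - 5)))*5 = (u/(u + (-5 + u**2 + 6*u)))*5 = (u/(-5 + u**2 + 7*u))*5 = 5*u/(-5 + u**2 + 7*u))
S(0) + (N(6, 0) - 1*135)*430 = 5*0/(-5 + 0**2 + 7*0) + (6 - 1*135)*430 = 5*0/(-5 + 0 + 0) + (6 - 135)*430 = 5*0/(-5) - 129*430 = 5*0*(-1/5) - 55470 = 0 - 55470 = -55470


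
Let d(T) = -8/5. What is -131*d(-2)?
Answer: 1048/5 ≈ 209.60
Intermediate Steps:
d(T) = -8/5 (d(T) = -8*⅕ = -8/5)
-131*d(-2) = -131*(-8/5) = 1048/5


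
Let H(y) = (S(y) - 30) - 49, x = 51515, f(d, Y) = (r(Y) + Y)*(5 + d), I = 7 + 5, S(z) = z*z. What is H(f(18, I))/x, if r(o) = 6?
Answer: 171317/51515 ≈ 3.3256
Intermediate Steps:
S(z) = z**2
I = 12
f(d, Y) = (5 + d)*(6 + Y) (f(d, Y) = (6 + Y)*(5 + d) = (5 + d)*(6 + Y))
H(y) = -79 + y**2 (H(y) = (y**2 - 30) - 49 = (-30 + y**2) - 49 = -79 + y**2)
H(f(18, I))/x = (-79 + (30 + 5*12 + 6*18 + 12*18)**2)/51515 = (-79 + (30 + 60 + 108 + 216)**2)*(1/51515) = (-79 + 414**2)*(1/51515) = (-79 + 171396)*(1/51515) = 171317*(1/51515) = 171317/51515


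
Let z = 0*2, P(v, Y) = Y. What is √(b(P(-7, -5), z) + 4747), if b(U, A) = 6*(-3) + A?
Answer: √4729 ≈ 68.768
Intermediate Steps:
z = 0
b(U, A) = -18 + A
√(b(P(-7, -5), z) + 4747) = √((-18 + 0) + 4747) = √(-18 + 4747) = √4729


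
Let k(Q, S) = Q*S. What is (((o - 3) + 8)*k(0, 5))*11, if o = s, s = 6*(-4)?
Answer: 0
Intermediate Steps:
s = -24
o = -24
(((o - 3) + 8)*k(0, 5))*11 = (((-24 - 3) + 8)*(0*5))*11 = ((-27 + 8)*0)*11 = -19*0*11 = 0*11 = 0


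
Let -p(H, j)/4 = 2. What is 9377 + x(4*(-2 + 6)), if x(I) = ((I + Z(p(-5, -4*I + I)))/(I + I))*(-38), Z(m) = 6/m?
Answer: 598969/64 ≈ 9358.9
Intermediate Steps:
p(H, j) = -8 (p(H, j) = -4*2 = -8)
x(I) = -19*(-3/4 + I)/I (x(I) = ((I + 6/(-8))/(I + I))*(-38) = ((I + 6*(-1/8))/((2*I)))*(-38) = ((I - 3/4)*(1/(2*I)))*(-38) = ((-3/4 + I)*(1/(2*I)))*(-38) = ((-3/4 + I)/(2*I))*(-38) = -19*(-3/4 + I)/I)
9377 + x(4*(-2 + 6)) = 9377 + (-19 + 57/(4*((4*(-2 + 6))))) = 9377 + (-19 + 57/(4*((4*4)))) = 9377 + (-19 + (57/4)/16) = 9377 + (-19 + (57/4)*(1/16)) = 9377 + (-19 + 57/64) = 9377 - 1159/64 = 598969/64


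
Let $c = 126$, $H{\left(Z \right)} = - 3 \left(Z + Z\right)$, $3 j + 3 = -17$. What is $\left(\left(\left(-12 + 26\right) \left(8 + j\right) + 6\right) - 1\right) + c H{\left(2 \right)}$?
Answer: $- \frac{4465}{3} \approx -1488.3$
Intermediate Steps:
$j = - \frac{20}{3}$ ($j = -1 + \frac{1}{3} \left(-17\right) = -1 - \frac{17}{3} = - \frac{20}{3} \approx -6.6667$)
$H{\left(Z \right)} = - 6 Z$ ($H{\left(Z \right)} = - 3 \cdot 2 Z = - 6 Z$)
$\left(\left(\left(-12 + 26\right) \left(8 + j\right) + 6\right) - 1\right) + c H{\left(2 \right)} = \left(\left(\left(-12 + 26\right) \left(8 - \frac{20}{3}\right) + 6\right) - 1\right) + 126 \left(\left(-6\right) 2\right) = \left(\left(14 \cdot \frac{4}{3} + 6\right) - 1\right) + 126 \left(-12\right) = \left(\left(\frac{56}{3} + 6\right) - 1\right) - 1512 = \left(\frac{74}{3} - 1\right) - 1512 = \frac{71}{3} - 1512 = - \frac{4465}{3}$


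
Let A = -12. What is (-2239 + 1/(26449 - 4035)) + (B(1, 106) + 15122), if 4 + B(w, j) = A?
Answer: 288400939/22414 ≈ 12867.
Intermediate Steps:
B(w, j) = -16 (B(w, j) = -4 - 12 = -16)
(-2239 + 1/(26449 - 4035)) + (B(1, 106) + 15122) = (-2239 + 1/(26449 - 4035)) + (-16 + 15122) = (-2239 + 1/22414) + 15106 = -50184945/22414 + 15106 = 288400939/22414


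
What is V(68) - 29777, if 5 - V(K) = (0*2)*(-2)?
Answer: -29772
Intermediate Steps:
V(K) = 5 (V(K) = 5 - 0*2*(-2) = 5 - 0*(-2) = 5 - 1*0 = 5 + 0 = 5)
V(68) - 29777 = 5 - 29777 = -29772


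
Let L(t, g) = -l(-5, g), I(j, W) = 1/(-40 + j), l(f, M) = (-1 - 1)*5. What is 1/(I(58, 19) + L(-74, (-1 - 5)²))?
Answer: 18/181 ≈ 0.099447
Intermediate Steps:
l(f, M) = -10 (l(f, M) = -2*5 = -10)
L(t, g) = 10 (L(t, g) = -1*(-10) = 10)
1/(I(58, 19) + L(-74, (-1 - 5)²)) = 1/(1/(-40 + 58) + 10) = 1/(1/18 + 10) = 1/(181/18) = 18/181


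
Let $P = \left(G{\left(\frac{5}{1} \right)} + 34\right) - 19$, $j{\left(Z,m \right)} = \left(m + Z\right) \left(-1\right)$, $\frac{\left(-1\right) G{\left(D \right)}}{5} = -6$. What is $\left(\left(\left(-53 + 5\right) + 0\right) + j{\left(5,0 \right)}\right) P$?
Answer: $-2385$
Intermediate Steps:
$G{\left(D \right)} = 30$ ($G{\left(D \right)} = \left(-5\right) \left(-6\right) = 30$)
$j{\left(Z,m \right)} = - Z - m$ ($j{\left(Z,m \right)} = \left(Z + m\right) \left(-1\right) = - Z - m$)
$P = 45$ ($P = \left(30 + 34\right) - 19 = 64 - 19 = 45$)
$\left(\left(\left(-53 + 5\right) + 0\right) + j{\left(5,0 \right)}\right) P = \left(\left(\left(-53 + 5\right) + 0\right) - 5\right) 45 = \left(\left(-48 + 0\right) + \left(-5 + 0\right)\right) 45 = \left(-48 - 5\right) 45 = \left(-53\right) 45 = -2385$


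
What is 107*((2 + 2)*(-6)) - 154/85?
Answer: -218434/85 ≈ -2569.8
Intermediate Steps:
107*((2 + 2)*(-6)) - 154/85 = 107*(4*(-6)) - 154*1/85 = 107*(-24) - 154/85 = -2568 - 154/85 = -218434/85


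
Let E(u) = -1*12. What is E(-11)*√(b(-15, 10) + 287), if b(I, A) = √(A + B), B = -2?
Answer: -12*√(287 + 2*√2) ≈ -204.29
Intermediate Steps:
E(u) = -12
b(I, A) = √(-2 + A) (b(I, A) = √(A - 2) = √(-2 + A))
E(-11)*√(b(-15, 10) + 287) = -12*√(√(-2 + 10) + 287) = -12*√(√8 + 287) = -12*√(2*√2 + 287) = -12*√(287 + 2*√2)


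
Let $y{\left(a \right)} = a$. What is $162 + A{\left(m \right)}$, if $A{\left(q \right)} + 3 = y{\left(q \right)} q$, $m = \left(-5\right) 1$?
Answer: $184$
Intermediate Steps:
$m = -5$
$A{\left(q \right)} = -3 + q^{2}$ ($A{\left(q \right)} = -3 + q q = -3 + q^{2}$)
$162 + A{\left(m \right)} = 162 - \left(3 - \left(-5\right)^{2}\right) = 162 + \left(-3 + 25\right) = 162 + 22 = 184$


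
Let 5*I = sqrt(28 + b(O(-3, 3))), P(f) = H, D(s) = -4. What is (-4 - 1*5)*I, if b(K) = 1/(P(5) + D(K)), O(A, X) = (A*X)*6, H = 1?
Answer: -3*sqrt(249)/5 ≈ -9.4678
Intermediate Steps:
O(A, X) = 6*A*X
P(f) = 1
b(K) = -1/3 (b(K) = 1/(1 - 4) = 1/(-3) = -1/3)
I = sqrt(249)/15 (I = sqrt(28 - 1/3)/5 = sqrt(83/3)/5 = (sqrt(249)/3)/5 = sqrt(249)/15 ≈ 1.0520)
(-4 - 1*5)*I = (-4 - 1*5)*(sqrt(249)/15) = (-4 - 5)*(sqrt(249)/15) = -3*sqrt(249)/5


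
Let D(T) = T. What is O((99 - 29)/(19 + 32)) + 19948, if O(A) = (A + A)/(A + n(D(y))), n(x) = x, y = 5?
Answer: 1296648/65 ≈ 19948.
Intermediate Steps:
O(A) = 2*A/(5 + A) (O(A) = (A + A)/(A + 5) = (2*A)/(5 + A) = 2*A/(5 + A))
O((99 - 29)/(19 + 32)) + 19948 = 2*((99 - 29)/(19 + 32))/(5 + (99 - 29)/(19 + 32)) + 19948 = 2*(70/51)/(5 + 70/51) + 19948 = 2*(70/51)/(325/51) + 19948 = 2*(70/51)*(51/325) + 19948 = 28/65 + 19948 = 1296648/65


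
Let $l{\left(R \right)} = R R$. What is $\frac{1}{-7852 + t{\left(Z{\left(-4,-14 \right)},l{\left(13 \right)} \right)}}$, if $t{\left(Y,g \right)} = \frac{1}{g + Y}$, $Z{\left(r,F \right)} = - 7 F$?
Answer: $- \frac{267}{2096483} \approx -0.00012736$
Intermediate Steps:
$l{\left(R \right)} = R^{2}$
$t{\left(Y,g \right)} = \frac{1}{Y + g}$
$\frac{1}{-7852 + t{\left(Z{\left(-4,-14 \right)},l{\left(13 \right)} \right)}} = \frac{1}{-7852 + \frac{1}{\left(-7\right) \left(-14\right) + 13^{2}}} = \frac{1}{-7852 + \frac{1}{98 + 169}} = \frac{1}{-7852 + \frac{1}{267}} = \frac{1}{- \frac{2096483}{267}} = - \frac{267}{2096483}$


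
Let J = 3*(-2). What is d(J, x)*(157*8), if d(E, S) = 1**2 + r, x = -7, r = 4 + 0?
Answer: 6280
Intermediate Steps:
r = 4
J = -6
d(E, S) = 5 (d(E, S) = 1**2 + 4 = 1 + 4 = 5)
d(J, x)*(157*8) = 5*(157*8) = 5*1256 = 6280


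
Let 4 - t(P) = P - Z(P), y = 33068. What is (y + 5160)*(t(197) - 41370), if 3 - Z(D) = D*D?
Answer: -3072346132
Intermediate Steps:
Z(D) = 3 - D² (Z(D) = 3 - D*D = 3 - D²)
t(P) = 7 - P - P² (t(P) = 4 - (P - (3 - P²)) = 4 - (P + (-3 + P²)) = 4 - (-3 + P + P²) = 4 + (3 - P - P²) = 7 - P - P²)
(y + 5160)*(t(197) - 41370) = (33068 + 5160)*((7 - 1*197 - 1*197²) - 41370) = 38228*((7 - 197 - 1*38809) - 41370) = 38228*((7 - 197 - 38809) - 41370) = 38228*(-38999 - 41370) = 38228*(-80369) = -3072346132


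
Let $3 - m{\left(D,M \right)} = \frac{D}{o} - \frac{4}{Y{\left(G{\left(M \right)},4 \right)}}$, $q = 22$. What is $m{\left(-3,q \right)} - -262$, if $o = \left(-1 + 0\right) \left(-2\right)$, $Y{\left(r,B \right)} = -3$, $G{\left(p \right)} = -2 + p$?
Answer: $\frac{1591}{6} \approx 265.17$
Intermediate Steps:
$o = 2$ ($o = \left(-1\right) \left(-2\right) = 2$)
$m{\left(D,M \right)} = \frac{5}{3} - \frac{D}{2}$ ($m{\left(D,M \right)} = 3 - \left(\frac{D}{2} - \frac{4}{-3}\right) = 3 - \left(D \frac{1}{2} - - \frac{4}{3}\right) = 3 - \left(\frac{D}{2} + \frac{4}{3}\right) = 3 - \left(\frac{4}{3} + \frac{D}{2}\right) = \frac{5}{3} - \frac{D}{2}$)
$m{\left(-3,q \right)} - -262 = \left(\frac{5}{3} - - \frac{3}{2}\right) - -262 = \left(\frac{5}{3} + \frac{3}{2}\right) + 262 = \frac{19}{6} + 262 = \frac{1591}{6}$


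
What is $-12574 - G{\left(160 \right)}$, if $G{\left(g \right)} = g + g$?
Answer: $-12894$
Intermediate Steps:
$G{\left(g \right)} = 2 g$
$-12574 - G{\left(160 \right)} = -12574 - 2 \cdot 160 = -12574 - 320 = -12894$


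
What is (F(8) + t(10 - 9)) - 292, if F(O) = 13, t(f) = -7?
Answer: -286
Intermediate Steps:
(F(8) + t(10 - 9)) - 292 = (13 - 7) - 292 = 6 - 292 = -286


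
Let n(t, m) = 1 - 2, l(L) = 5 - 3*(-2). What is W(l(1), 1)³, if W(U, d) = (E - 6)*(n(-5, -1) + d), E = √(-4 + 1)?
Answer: 0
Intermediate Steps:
l(L) = 11 (l(L) = 5 + 6 = 11)
n(t, m) = -1
E = I*√3 (E = √(-3) = I*√3 ≈ 1.732*I)
W(U, d) = (-1 + d)*(-6 + I*√3) (W(U, d) = (I*√3 - 6)*(-1 + d) = (-6 + I*√3)*(-1 + d) = (-1 + d)*(-6 + I*√3))
W(l(1), 1)³ = (6 - 6*1 - I*√3 + I*1*√3)³ = (6 - 6 - I*√3 + I*√3)³ = 0³ = 0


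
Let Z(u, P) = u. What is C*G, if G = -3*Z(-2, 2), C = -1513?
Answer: -9078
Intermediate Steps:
G = 6 (G = -3*(-2) = 6)
C*G = -1513*6 = -9078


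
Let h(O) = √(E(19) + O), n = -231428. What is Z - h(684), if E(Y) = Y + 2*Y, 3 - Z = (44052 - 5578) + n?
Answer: 192957 - √741 ≈ 1.9293e+5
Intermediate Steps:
Z = 192957 (Z = 3 - ((44052 - 5578) - 231428) = 3 - (38474 - 231428) = 3 - 1*(-192954) = 3 + 192954 = 192957)
E(Y) = 3*Y
h(O) = √(57 + O) (h(O) = √(3*19 + O) = √(57 + O))
Z - h(684) = 192957 - √(57 + 684) = 192957 - √741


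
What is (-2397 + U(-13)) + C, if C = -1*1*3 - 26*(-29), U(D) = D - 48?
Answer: -1707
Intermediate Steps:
U(D) = -48 + D
C = 751 (C = -1*3 + 754 = -3 + 754 = 751)
(-2397 + U(-13)) + C = (-2397 + (-48 - 13)) + 751 = (-2397 - 61) + 751 = -2458 + 751 = -1707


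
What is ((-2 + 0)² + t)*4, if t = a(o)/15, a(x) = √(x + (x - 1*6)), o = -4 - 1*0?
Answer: 16 + 4*I*√14/15 ≈ 16.0 + 0.99778*I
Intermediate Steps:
o = -4 (o = -4 + 0 = -4)
a(x) = √(-6 + 2*x) (a(x) = √(x + (x - 6)) = √(x + (-6 + x)) = √(-6 + 2*x))
t = I*√14/15 (t = √(-6 + 2*(-4))/15 = √(-6 - 8)*(1/15) = √(-14)*(1/15) = (I*√14)*(1/15) = I*√14/15 ≈ 0.24944*I)
((-2 + 0)² + t)*4 = ((-2 + 0)² + I*√14/15)*4 = ((-2)² + I*√14/15)*4 = (4 + I*√14/15)*4 = 16 + 4*I*√14/15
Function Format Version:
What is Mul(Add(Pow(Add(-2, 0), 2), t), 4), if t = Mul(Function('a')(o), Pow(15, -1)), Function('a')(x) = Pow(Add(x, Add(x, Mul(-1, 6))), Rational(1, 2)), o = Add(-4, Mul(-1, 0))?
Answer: Add(16, Mul(Rational(4, 15), I, Pow(14, Rational(1, 2)))) ≈ Add(16.000, Mul(0.99778, I))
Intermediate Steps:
o = -4 (o = Add(-4, 0) = -4)
Function('a')(x) = Pow(Add(-6, Mul(2, x)), Rational(1, 2)) (Function('a')(x) = Pow(Add(x, Add(x, -6)), Rational(1, 2)) = Pow(Add(x, Add(-6, x)), Rational(1, 2)) = Pow(Add(-6, Mul(2, x)), Rational(1, 2)))
t = Mul(Rational(1, 15), I, Pow(14, Rational(1, 2))) (t = Mul(Pow(Add(-6, Mul(2, -4)), Rational(1, 2)), Pow(15, -1)) = Mul(Pow(Add(-6, -8), Rational(1, 2)), Rational(1, 15)) = Mul(Pow(-14, Rational(1, 2)), Rational(1, 15)) = Mul(Mul(I, Pow(14, Rational(1, 2))), Rational(1, 15)) = Mul(Rational(1, 15), I, Pow(14, Rational(1, 2))) ≈ Mul(0.24944, I))
Mul(Add(Pow(Add(-2, 0), 2), t), 4) = Mul(Add(Pow(Add(-2, 0), 2), Mul(Rational(1, 15), I, Pow(14, Rational(1, 2)))), 4) = Mul(Add(Pow(-2, 2), Mul(Rational(1, 15), I, Pow(14, Rational(1, 2)))), 4) = Mul(Add(4, Mul(Rational(1, 15), I, Pow(14, Rational(1, 2)))), 4) = Add(16, Mul(Rational(4, 15), I, Pow(14, Rational(1, 2))))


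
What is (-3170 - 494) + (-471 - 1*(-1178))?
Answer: -2957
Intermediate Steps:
(-3170 - 494) + (-471 - 1*(-1178)) = -3664 + (-471 + 1178) = -3664 + 707 = -2957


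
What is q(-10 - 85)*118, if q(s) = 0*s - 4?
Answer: -472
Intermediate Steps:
q(s) = -4 (q(s) = 0 - 4 = -4)
q(-10 - 85)*118 = -4*118 = -472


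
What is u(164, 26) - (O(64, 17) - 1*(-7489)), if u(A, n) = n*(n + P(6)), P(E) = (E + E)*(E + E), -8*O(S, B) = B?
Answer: -24535/8 ≈ -3066.9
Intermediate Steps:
O(S, B) = -B/8
P(E) = 4*E² (P(E) = (2*E)*(2*E) = 4*E²)
u(A, n) = n*(144 + n) (u(A, n) = n*(n + 4*6²) = n*(n + 4*36) = n*(n + 144) = n*(144 + n))
u(164, 26) - (O(64, 17) - 1*(-7489)) = 26*(144 + 26) - (-⅛*17 - 1*(-7489)) = 26*170 - (-17/8 + 7489) = 4420 - 1*59895/8 = 4420 - 59895/8 = -24535/8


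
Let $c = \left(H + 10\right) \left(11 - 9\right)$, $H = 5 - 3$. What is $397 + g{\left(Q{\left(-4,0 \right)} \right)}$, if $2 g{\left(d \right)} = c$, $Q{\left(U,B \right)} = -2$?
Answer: $409$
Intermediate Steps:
$H = 2$ ($H = 5 - 3 = 2$)
$c = 24$ ($c = \left(2 + 10\right) \left(11 - 9\right) = 12 \cdot 2 = 24$)
$g{\left(d \right)} = 12$ ($g{\left(d \right)} = \frac{1}{2} \cdot 24 = 12$)
$397 + g{\left(Q{\left(-4,0 \right)} \right)} = 397 + 12 = 409$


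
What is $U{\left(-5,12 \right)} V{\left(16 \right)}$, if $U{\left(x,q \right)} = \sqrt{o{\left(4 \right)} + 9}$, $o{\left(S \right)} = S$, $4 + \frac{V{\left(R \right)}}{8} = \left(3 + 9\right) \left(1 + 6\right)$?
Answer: $640 \sqrt{13} \approx 2307.6$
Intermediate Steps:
$V{\left(R \right)} = 640$ ($V{\left(R \right)} = -32 + 8 \left(3 + 9\right) \left(1 + 6\right) = -32 + 8 \cdot 12 \cdot 7 = -32 + 8 \cdot 84 = -32 + 672 = 640$)
$U{\left(x,q \right)} = \sqrt{13}$ ($U{\left(x,q \right)} = \sqrt{4 + 9} = \sqrt{13}$)
$U{\left(-5,12 \right)} V{\left(16 \right)} = \sqrt{13} \cdot 640 = 640 \sqrt{13}$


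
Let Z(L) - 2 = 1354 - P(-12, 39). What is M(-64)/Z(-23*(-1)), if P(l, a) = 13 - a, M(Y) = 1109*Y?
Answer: -35488/691 ≈ -51.357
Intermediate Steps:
Z(L) = 1382 (Z(L) = 2 + (1354 - (13 - 1*39)) = 2 + (1354 - (13 - 39)) = 2 + (1354 - 1*(-26)) = 2 + (1354 + 26) = 2 + 1380 = 1382)
M(-64)/Z(-23*(-1)) = (1109*(-64))/1382 = -70976*1/1382 = -35488/691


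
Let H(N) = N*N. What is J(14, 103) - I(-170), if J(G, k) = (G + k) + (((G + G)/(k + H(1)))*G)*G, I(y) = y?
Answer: 4417/13 ≈ 339.77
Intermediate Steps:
H(N) = N**2
J(G, k) = G + k + 2*G**3/(1 + k) (J(G, k) = (G + k) + (((G + G)/(k + 1**2))*G)*G = (G + k) + (((2*G)/(k + 1))*G)*G = (G + k) + (((2*G)/(1 + k))*G)*G = (G + k) + ((2*G/(1 + k))*G)*G = (G + k) + (2*G**2/(1 + k))*G = (G + k) + 2*G**3/(1 + k) = G + k + 2*G**3/(1 + k))
J(14, 103) - I(-170) = (14 + 103 + 103**2 + 2*14**3 + 14*103)/(1 + 103) - 1*(-170) = (14 + 103 + 10609 + 2*2744 + 1442)/104 + 170 = (14 + 103 + 10609 + 5488 + 1442)/104 + 170 = (1/104)*17656 + 170 = 2207/13 + 170 = 4417/13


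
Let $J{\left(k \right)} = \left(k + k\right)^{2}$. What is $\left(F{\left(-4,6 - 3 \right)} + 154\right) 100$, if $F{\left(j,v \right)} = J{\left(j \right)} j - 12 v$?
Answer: $-13800$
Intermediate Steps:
$J{\left(k \right)} = 4 k^{2}$ ($J{\left(k \right)} = \left(2 k\right)^{2} = 4 k^{2}$)
$F{\left(j,v \right)} = - 12 v + 4 j^{3}$ ($F{\left(j,v \right)} = 4 j^{2} j - 12 v = 4 j^{3} - 12 v = - 12 v + 4 j^{3}$)
$\left(F{\left(-4,6 - 3 \right)} + 154\right) 100 = \left(\left(- 12 \left(6 - 3\right) + 4 \left(-4\right)^{3}\right) + 154\right) 100 = \left(\left(\left(-12\right) 3 + 4 \left(-64\right)\right) + 154\right) 100 = \left(\left(-36 - 256\right) + 154\right) 100 = \left(-292 + 154\right) 100 = \left(-138\right) 100 = -13800$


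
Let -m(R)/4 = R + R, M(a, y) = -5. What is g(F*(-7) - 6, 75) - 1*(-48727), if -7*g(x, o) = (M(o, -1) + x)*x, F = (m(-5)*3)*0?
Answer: 341023/7 ≈ 48718.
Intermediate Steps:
m(R) = -8*R (m(R) = -4*(R + R) = -8*R)
F = 0 (F = (-8*(-5)*3)*0 = (40*3)*0 = 120*0 = 0)
g(x, o) = -x*(-5 + x)/7 (g(x, o) = -(-5 + x)*x/7 = -x*(-5 + x)/7)
g(F*(-7) - 6, 75) - 1*(-48727) = (0*(-7) - 6)*(5 - (0*(-7) - 6))/7 - 1*(-48727) = (0 - 6)*(5 - (0 - 6))/7 + 48727 = (⅐)*(-6)*(5 - 1*(-6)) + 48727 = (⅐)*(-6)*(5 + 6) + 48727 = (⅐)*(-6)*11 + 48727 = -66/7 + 48727 = 341023/7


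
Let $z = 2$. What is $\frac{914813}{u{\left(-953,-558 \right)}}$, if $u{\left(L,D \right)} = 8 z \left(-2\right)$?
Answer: $- \frac{914813}{32} \approx -28588.0$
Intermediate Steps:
$u{\left(L,D \right)} = -32$ ($u{\left(L,D \right)} = 8 \cdot 2 \left(-2\right) = 16 \left(-2\right) = -32$)
$\frac{914813}{u{\left(-953,-558 \right)}} = \frac{914813}{-32} = 914813 \left(- \frac{1}{32}\right) = - \frac{914813}{32}$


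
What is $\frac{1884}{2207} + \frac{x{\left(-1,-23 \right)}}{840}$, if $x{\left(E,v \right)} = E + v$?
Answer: $\frac{63733}{77245} \approx 0.82508$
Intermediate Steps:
$\frac{1884}{2207} + \frac{x{\left(-1,-23 \right)}}{840} = \frac{1884}{2207} + \frac{-1 - 23}{840} = 1884 \cdot \frac{1}{2207} - \frac{1}{35} = \frac{1884}{2207} - \frac{1}{35} = \frac{63733}{77245}$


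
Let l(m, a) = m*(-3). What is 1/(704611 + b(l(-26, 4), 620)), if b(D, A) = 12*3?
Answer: 1/704647 ≈ 1.4192e-6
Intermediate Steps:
l(m, a) = -3*m
b(D, A) = 36
1/(704611 + b(l(-26, 4), 620)) = 1/(704611 + 36) = 1/704647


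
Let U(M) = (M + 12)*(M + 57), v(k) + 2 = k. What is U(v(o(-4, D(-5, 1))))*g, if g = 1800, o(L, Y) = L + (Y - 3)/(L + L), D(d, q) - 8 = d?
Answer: 550800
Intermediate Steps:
D(d, q) = 8 + d
o(L, Y) = L + (-3 + Y)/(2*L) (o(L, Y) = L + (-3 + Y)/((2*L)) = L + (-3 + Y)*(1/(2*L)) = L + (-3 + Y)/(2*L))
v(k) = -2 + k
U(M) = (12 + M)*(57 + M)
U(v(o(-4, D(-5, 1))))*g = (684 + (-2 + (½)*(-3 + (8 - 5) + 2*(-4)²)/(-4))² + 69*(-2 + (½)*(-3 + (8 - 5) + 2*(-4)²)/(-4)))*1800 = (684 + (-2 + (½)*(-¼)*(-3 + 3 + 2*16))² + 69*(-2 + (½)*(-¼)*(-3 + 3 + 2*16)))*1800 = (684 + (-2 + (½)*(-¼)*(-3 + 3 + 32))² + 69*(-2 + (½)*(-¼)*(-3 + 3 + 32)))*1800 = (684 + (-2 + (½)*(-¼)*32)² + 69*(-2 + (½)*(-¼)*32))*1800 = (684 + (-2 - 4)² + 69*(-2 - 4))*1800 = (684 + (-6)² + 69*(-6))*1800 = (684 + 36 - 414)*1800 = 306*1800 = 550800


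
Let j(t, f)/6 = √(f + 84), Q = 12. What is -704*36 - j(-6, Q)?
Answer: -25344 - 24*√6 ≈ -25403.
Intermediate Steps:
j(t, f) = 6*√(84 + f) (j(t, f) = 6*√(f + 84) = 6*√(84 + f))
-704*36 - j(-6, Q) = -704*36 - 6*√(84 + 12) = -25344 - 6*√96 = -25344 - 6*4*√6 = -25344 - 24*√6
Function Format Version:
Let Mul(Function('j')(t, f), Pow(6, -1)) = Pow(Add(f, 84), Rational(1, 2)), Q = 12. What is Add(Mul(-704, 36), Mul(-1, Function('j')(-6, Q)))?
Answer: Add(-25344, Mul(-24, Pow(6, Rational(1, 2)))) ≈ -25403.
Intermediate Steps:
Function('j')(t, f) = Mul(6, Pow(Add(84, f), Rational(1, 2))) (Function('j')(t, f) = Mul(6, Pow(Add(f, 84), Rational(1, 2))) = Mul(6, Pow(Add(84, f), Rational(1, 2))))
Add(Mul(-704, 36), Mul(-1, Function('j')(-6, Q))) = Add(Mul(-704, 36), Mul(-1, Mul(6, Pow(Add(84, 12), Rational(1, 2))))) = Add(-25344, Mul(-1, Mul(6, Pow(96, Rational(1, 2))))) = Add(-25344, Mul(-1, Mul(6, Mul(4, Pow(6, Rational(1, 2)))))) = Add(-25344, Mul(-1, Mul(24, Pow(6, Rational(1, 2))))) = Add(-25344, Mul(-24, Pow(6, Rational(1, 2))))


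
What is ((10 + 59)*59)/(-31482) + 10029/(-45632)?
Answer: -83583475/239431104 ≈ -0.34909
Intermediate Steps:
((10 + 59)*59)/(-31482) + 10029/(-45632) = (69*59)*(-1/31482) + 10029*(-1/45632) = 4071*(-1/31482) - 10029/45632 = -1357/10494 - 10029/45632 = -83583475/239431104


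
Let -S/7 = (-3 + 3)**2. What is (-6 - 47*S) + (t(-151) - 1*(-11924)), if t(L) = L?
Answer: 11767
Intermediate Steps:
S = 0 (S = -7*(-3 + 3)**2 = -7*0**2 = -7*0 = 0)
(-6 - 47*S) + (t(-151) - 1*(-11924)) = (-6 - 47*0) + (-151 - 1*(-11924)) = (-6 + 0) + (-151 + 11924) = -6 + 11773 = 11767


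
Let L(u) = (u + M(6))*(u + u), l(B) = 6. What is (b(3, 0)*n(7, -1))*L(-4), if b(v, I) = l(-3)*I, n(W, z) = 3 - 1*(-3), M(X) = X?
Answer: 0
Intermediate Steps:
n(W, z) = 6 (n(W, z) = 3 + 3 = 6)
b(v, I) = 6*I
L(u) = 2*u*(6 + u) (L(u) = (u + 6)*(u + u) = (6 + u)*(2*u) = 2*u*(6 + u))
(b(3, 0)*n(7, -1))*L(-4) = ((6*0)*6)*(2*(-4)*(6 - 4)) = (0*6)*(2*(-4)*2) = 0*(-16) = 0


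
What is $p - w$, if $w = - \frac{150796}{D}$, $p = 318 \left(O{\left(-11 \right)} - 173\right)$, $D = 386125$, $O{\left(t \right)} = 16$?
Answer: $- \frac{19277525954}{386125} \approx -49926.0$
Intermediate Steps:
$p = -49926$ ($p = 318 \left(16 - 173\right) = 318 \left(-157\right) = -49926$)
$w = - \frac{150796}{386125} \approx -0.39054$
$p - w = -49926 - - \frac{150796}{386125} = -49926 + \frac{150796}{386125} = - \frac{19277525954}{386125}$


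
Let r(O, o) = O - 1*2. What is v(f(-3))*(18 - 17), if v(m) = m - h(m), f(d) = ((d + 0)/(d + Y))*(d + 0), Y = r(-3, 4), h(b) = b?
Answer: 0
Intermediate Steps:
r(O, o) = -2 + O (r(O, o) = O - 2 = -2 + O)
Y = -5 (Y = -2 - 3 = -5)
f(d) = d²/(-5 + d) (f(d) = ((d + 0)/(d - 5))*(d + 0) = (d/(-5 + d))*d = d²/(-5 + d))
v(m) = 0 (v(m) = m - m = 0)
v(f(-3))*(18 - 17) = 0*(18 - 17) = 0*1 = 0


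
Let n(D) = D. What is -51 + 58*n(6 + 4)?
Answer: 529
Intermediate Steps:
-51 + 58*n(6 + 4) = -51 + 58*(6 + 4) = -51 + 58*10 = -51 + 580 = 529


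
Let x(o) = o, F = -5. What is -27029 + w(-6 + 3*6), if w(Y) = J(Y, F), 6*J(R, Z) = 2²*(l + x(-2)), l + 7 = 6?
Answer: -27031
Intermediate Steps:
l = -1 (l = -7 + 6 = -1)
J(R, Z) = -2 (J(R, Z) = (2²*(-1 - 2))/6 = (4*(-3))/6 = (⅙)*(-12) = -2)
w(Y) = -2
-27029 + w(-6 + 3*6) = -27029 - 2 = -27031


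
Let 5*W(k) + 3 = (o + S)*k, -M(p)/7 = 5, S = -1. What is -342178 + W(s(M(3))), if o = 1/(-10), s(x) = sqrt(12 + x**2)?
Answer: -1710893/5 - 11*sqrt(1237)/50 ≈ -3.4219e+5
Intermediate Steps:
M(p) = -35 (M(p) = -7*5 = -35)
o = -1/10 ≈ -0.10000
W(k) = -3/5 - 11*k/50 (W(k) = -3/5 + ((-1/10 - 1)*k)/5 = -3/5 + (-11*k/10)/5 = -3/5 - 11*k/50)
-342178 + W(s(M(3))) = -342178 + (-3/5 - 11*sqrt(12 + (-35)**2)/50) = -342178 + (-3/5 - 11*sqrt(12 + 1225)/50) = -342178 + (-3/5 - 11*sqrt(1237)/50) = -1710893/5 - 11*sqrt(1237)/50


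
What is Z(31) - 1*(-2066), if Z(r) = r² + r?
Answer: 3058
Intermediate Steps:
Z(r) = r + r²
Z(31) - 1*(-2066) = 31*(1 + 31) - 1*(-2066) = 31*32 + 2066 = 992 + 2066 = 3058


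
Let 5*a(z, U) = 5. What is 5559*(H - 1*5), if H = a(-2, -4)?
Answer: -22236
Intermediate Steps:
a(z, U) = 1 (a(z, U) = (⅕)*5 = 1)
H = 1
5559*(H - 1*5) = 5559*(1 - 1*5) = 5559*(1 - 5) = 5559*(-4) = -22236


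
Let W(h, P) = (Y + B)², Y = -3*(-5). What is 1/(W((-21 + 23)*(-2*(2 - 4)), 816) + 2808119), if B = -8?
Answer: 1/2808168 ≈ 3.5610e-7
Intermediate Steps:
Y = 15
W(h, P) = 49 (W(h, P) = (15 - 8)² = 7² = 49)
1/(W((-21 + 23)*(-2*(2 - 4)), 816) + 2808119) = 1/(49 + 2808119) = 1/2808168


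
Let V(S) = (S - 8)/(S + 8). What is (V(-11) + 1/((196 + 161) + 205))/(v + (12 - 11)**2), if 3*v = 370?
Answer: 10681/209626 ≈ 0.050953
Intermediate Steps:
v = 370/3 (v = (1/3)*370 = 370/3 ≈ 123.33)
V(S) = (-8 + S)/(8 + S)
(V(-11) + 1/((196 + 161) + 205))/(v + (12 - 11)**2) = ((-8 - 11)/(8 - 11) + 1/((196 + 161) + 205))/(370/3 + (12 - 11)**2) = (-19/(-3) + 1/(357 + 205))/(370/3 + 1**2) = (-1/3*(-19) + 1/562)/(370/3 + 1) = (19/3 + 1/562)/(373/3) = (10681/1686)*(3/373) = 10681/209626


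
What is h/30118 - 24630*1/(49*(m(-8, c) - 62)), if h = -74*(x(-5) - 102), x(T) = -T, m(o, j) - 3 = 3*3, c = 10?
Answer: 1026206/99715 ≈ 10.291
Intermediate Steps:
m(o, j) = 12 (m(o, j) = 3 + 3*3 = 3 + 9 = 12)
h = 7178 (h = -74*(-1*(-5) - 102) = -74*(5 - 102) = -74*(-97) = 7178)
h/30118 - 24630*1/(49*(m(-8, c) - 62)) = 7178/30118 - 24630*1/(49*(12 - 62)) = 7178*(1/30118) - 24630/((-50*49)) = 97/407 - 24630/(-2450) = 97/407 - 24630*(-1/2450) = 97/407 + 2463/245 = 1026206/99715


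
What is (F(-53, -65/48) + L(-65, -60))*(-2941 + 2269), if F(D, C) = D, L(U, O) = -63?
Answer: 77952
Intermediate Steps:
(F(-53, -65/48) + L(-65, -60))*(-2941 + 2269) = (-53 - 63)*(-2941 + 2269) = -116*(-672) = 77952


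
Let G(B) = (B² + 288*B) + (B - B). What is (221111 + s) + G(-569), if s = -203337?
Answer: 177663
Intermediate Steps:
G(B) = B² + 288*B (G(B) = (B² + 288*B) + 0 = B² + 288*B)
(221111 + s) + G(-569) = (221111 - 203337) - 569*(288 - 569) = 17774 - 569*(-281) = 17774 + 159889 = 177663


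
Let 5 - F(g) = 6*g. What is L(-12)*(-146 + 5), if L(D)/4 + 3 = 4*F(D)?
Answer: -172020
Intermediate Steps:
F(g) = 5 - 6*g
L(D) = 68 - 96*D (L(D) = -12 + 4*(4*(5 - 6*D)) = -12 + 4*(20 - 24*D) = -12 + (80 - 96*D) = 68 - 96*D)
L(-12)*(-146 + 5) = (68 - 96*(-12))*(-146 + 5) = (68 + 1152)*(-141) = 1220*(-141) = -172020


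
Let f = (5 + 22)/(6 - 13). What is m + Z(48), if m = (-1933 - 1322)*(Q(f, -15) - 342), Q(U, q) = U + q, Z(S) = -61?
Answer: 1174529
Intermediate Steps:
f = -27/7 (f = 27/(-7) = 27*(-1/7) = -27/7 ≈ -3.8571)
m = 1174590 (m = (-1933 - 1322)*((-27/7 - 15) - 342) = -3255*(-132/7 - 342) = -3255*(-2526/7) = 1174590)
m + Z(48) = 1174590 - 61 = 1174529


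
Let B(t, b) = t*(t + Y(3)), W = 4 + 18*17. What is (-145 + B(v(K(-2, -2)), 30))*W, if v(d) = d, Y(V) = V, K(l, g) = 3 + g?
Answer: -43710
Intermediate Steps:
W = 310 (W = 4 + 306 = 310)
B(t, b) = t*(3 + t) (B(t, b) = t*(t + 3) = t*(3 + t))
(-145 + B(v(K(-2, -2)), 30))*W = (-145 + (3 - 2)*(3 + (3 - 2)))*310 = (-145 + 1*(3 + 1))*310 = (-145 + 1*4)*310 = (-145 + 4)*310 = -141*310 = -43710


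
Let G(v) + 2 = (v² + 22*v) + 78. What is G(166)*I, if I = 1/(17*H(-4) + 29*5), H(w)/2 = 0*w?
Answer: 31284/145 ≈ 215.75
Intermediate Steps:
H(w) = 0 (H(w) = 2*(0*w) = 2*0 = 0)
G(v) = 76 + v² + 22*v (G(v) = -2 + ((v² + 22*v) + 78) = -2 + (78 + v² + 22*v) = 76 + v² + 22*v)
I = 1/145 (I = 1/(17*0 + 29*5) = 1/(0 + 145) = 1/145 ≈ 0.0068966)
G(166)*I = (76 + 166² + 22*166)*(1/145) = (76 + 27556 + 3652)*(1/145) = 31284*(1/145) = 31284/145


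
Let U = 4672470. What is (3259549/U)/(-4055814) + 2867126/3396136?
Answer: 3395871589199716901/4022440627001649930 ≈ 0.84423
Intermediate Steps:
(3259549/U)/(-4055814) + 2867126/3396136 = (3259549/4672470)/(-4055814) + 2867126/3396136 = (3259549*(1/4672470))*(-1/4055814) + 2867126*(1/3396136) = (3259549/4672470)*(-1/4055814) + 1433563/1698068 = -3259549/18950669240580 + 1433563/1698068 = 3395871589199716901/4022440627001649930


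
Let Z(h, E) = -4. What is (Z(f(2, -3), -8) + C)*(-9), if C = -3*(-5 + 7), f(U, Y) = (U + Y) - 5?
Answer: 90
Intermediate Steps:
f(U, Y) = -5 + U + Y
C = -6 (C = -3*2 = -6)
(Z(f(2, -3), -8) + C)*(-9) = (-4 - 6)*(-9) = -10*(-9) = 90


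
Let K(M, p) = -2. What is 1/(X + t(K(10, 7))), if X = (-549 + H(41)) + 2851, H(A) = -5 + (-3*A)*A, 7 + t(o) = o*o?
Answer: -1/2749 ≈ -0.00036377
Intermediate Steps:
t(o) = -7 + o² (t(o) = -7 + o*o = -7 + o²)
H(A) = -5 - 3*A²
X = -2746 (X = (-549 + (-5 - 3*41²)) + 2851 = (-549 + (-5 - 3*1681)) + 2851 = (-549 + (-5 - 5043)) + 2851 = (-549 - 5048) + 2851 = -5597 + 2851 = -2746)
1/(X + t(K(10, 7))) = 1/(-2746 + (-7 + (-2)²)) = 1/(-2746 + (-7 + 4)) = 1/(-2746 - 3) = 1/(-2749) = -1/2749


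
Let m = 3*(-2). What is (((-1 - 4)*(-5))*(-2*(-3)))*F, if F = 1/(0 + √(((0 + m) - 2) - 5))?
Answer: -150*I*√13/13 ≈ -41.603*I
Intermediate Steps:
m = -6
F = -I*√13/13 (F = 1/(0 + √(((0 - 6) - 2) - 5)) = 1/(0 + √((-6 - 2) - 5)) = 1/(0 + √(-8 - 5)) = 1/(0 + √(-13)) = 1/(0 + I*√13) = 1/(I*√13) = -I*√13/13 ≈ -0.27735*I)
(((-1 - 4)*(-5))*(-2*(-3)))*F = (((-1 - 4)*(-5))*(-2*(-3)))*(-I*√13/13) = (-5*(-5)*6)*(-I*√13/13) = (25*6)*(-I*√13/13) = 150*(-I*√13/13) = -150*I*√13/13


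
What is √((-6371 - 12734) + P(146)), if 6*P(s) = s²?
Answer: I*√139971/3 ≈ 124.71*I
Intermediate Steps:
P(s) = s²/6
√((-6371 - 12734) + P(146)) = √((-6371 - 12734) + (⅙)*146²) = √(-19105 + (⅙)*21316) = √(-19105 + 10658/3) = √(-46657/3) = I*√139971/3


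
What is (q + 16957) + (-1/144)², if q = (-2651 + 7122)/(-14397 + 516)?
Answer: 1626916469779/95945472 ≈ 16957.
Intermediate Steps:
q = -4471/13881 (q = 4471/(-13881) = 4471*(-1/13881) = -4471/13881 ≈ -0.32209)
(q + 16957) + (-1/144)² = (-4471/13881 + 16957) + (-1/144)² = 235375646/13881 + (-1*1/144)² = 235375646/13881 + (-1/144)² = 235375646/13881 + 1/20736 = 1626916469779/95945472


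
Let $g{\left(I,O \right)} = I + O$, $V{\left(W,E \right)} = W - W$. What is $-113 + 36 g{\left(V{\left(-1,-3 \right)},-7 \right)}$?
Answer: $-365$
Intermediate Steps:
$V{\left(W,E \right)} = 0$
$-113 + 36 g{\left(V{\left(-1,-3 \right)},-7 \right)} = -113 + 36 \left(0 - 7\right) = -113 + 36 \left(-7\right) = -113 - 252 = -365$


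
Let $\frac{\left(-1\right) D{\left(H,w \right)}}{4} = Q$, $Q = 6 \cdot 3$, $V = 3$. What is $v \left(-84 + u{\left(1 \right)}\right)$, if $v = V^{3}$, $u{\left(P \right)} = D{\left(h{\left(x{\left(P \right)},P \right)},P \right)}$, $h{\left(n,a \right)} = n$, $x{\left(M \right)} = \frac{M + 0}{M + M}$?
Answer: $-4212$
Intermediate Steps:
$x{\left(M \right)} = \frac{1}{2}$ ($x{\left(M \right)} = \frac{M}{2 M} = M \frac{1}{2 M} = \frac{1}{2}$)
$Q = 18$
$D{\left(H,w \right)} = -72$ ($D{\left(H,w \right)} = \left(-4\right) 18 = -72$)
$u{\left(P \right)} = -72$
$v = 27$ ($v = 3^{3} = 27$)
$v \left(-84 + u{\left(1 \right)}\right) = 27 \left(-84 - 72\right) = 27 \left(-156\right) = -4212$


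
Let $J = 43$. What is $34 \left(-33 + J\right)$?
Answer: $340$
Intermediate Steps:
$34 \left(-33 + J\right) = 34 \left(-33 + 43\right) = 34 \cdot 10 = 340$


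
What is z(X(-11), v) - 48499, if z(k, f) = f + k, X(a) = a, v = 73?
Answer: -48437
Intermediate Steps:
z(X(-11), v) - 48499 = (73 - 11) - 48499 = 62 - 48499 = -48437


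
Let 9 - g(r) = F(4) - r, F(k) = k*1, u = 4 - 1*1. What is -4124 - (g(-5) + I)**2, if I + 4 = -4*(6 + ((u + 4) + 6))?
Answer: -10524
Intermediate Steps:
u = 3 (u = 4 - 1 = 3)
F(k) = k
I = -80 (I = -4 - 4*(6 + ((3 + 4) + 6)) = -4 - 4*(6 + (7 + 6)) = -4 - 4*(6 + 13) = -4 - 4*19 = -4 - 76 = -80)
g(r) = 5 + r (g(r) = 9 - (4 - r) = 9 + (-4 + r) = 5 + r)
-4124 - (g(-5) + I)**2 = -4124 - ((5 - 5) - 80)**2 = -4124 - (0 - 80)**2 = -4124 - 1*(-80)**2 = -4124 - 1*6400 = -4124 - 6400 = -10524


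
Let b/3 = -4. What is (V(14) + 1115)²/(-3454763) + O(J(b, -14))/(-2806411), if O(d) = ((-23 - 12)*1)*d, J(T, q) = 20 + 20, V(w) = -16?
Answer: -3384749344011/9695484885593 ≈ -0.34911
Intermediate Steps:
b = -12 (b = 3*(-4) = -12)
J(T, q) = 40
O(d) = -35*d (O(d) = (-35*1)*d = -35*d)
(V(14) + 1115)²/(-3454763) + O(J(b, -14))/(-2806411) = (-16 + 1115)²/(-3454763) - 35*40/(-2806411) = 1099²*(-1/3454763) - 1400*(-1/2806411) = 1207801*(-1/3454763) + 1400/2806411 = -1207801/3454763 + 1400/2806411 = -3384749344011/9695484885593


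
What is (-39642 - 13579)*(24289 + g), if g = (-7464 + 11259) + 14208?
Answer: -2250822532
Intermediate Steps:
g = 18003 (g = 3795 + 14208 = 18003)
(-39642 - 13579)*(24289 + g) = (-39642 - 13579)*(24289 + 18003) = -53221*42292 = -2250822532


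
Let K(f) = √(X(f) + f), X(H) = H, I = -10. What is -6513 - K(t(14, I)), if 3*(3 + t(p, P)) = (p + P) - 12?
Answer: -6513 - I*√102/3 ≈ -6513.0 - 3.3665*I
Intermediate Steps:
t(p, P) = -7 + P/3 + p/3 (t(p, P) = -3 + ((p + P) - 12)/3 = -3 + ((P + p) - 12)/3 = -3 + (-12 + P + p)/3 = -3 + (-4 + P/3 + p/3) = -7 + P/3 + p/3)
K(f) = √2*√f (K(f) = √(f + f) = √(2*f) = √2*√f)
-6513 - K(t(14, I)) = -6513 - √2*√(-7 + (⅓)*(-10) + (⅓)*14) = -6513 - √2*√(-7 - 10/3 + 14/3) = -6513 - √2*√(-17/3) = -6513 - √2*I*√51/3 = -6513 - I*√102/3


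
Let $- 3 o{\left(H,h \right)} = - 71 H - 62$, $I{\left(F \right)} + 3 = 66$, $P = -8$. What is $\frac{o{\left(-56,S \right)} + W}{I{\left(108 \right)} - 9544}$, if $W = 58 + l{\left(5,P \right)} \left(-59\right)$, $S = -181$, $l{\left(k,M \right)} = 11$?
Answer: $\frac{5687}{28443} \approx 0.19994$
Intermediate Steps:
$I{\left(F \right)} = 63$ ($I{\left(F \right)} = -3 + 66 = 63$)
$o{\left(H,h \right)} = \frac{62}{3} + \frac{71 H}{3}$ ($o{\left(H,h \right)} = - \frac{- 71 H - 62}{3} = - \frac{-62 - 71 H}{3} = \frac{62}{3} + \frac{71 H}{3}$)
$W = -591$ ($W = 58 + 11 \left(-59\right) = 58 - 649 = -591$)
$\frac{o{\left(-56,S \right)} + W}{I{\left(108 \right)} - 9544} = \frac{\left(\frac{62}{3} + \frac{71}{3} \left(-56\right)\right) - 591}{63 - 9544} = \frac{\left(\frac{62}{3} - \frac{3976}{3}\right) - 591}{-9481} = \left(- \frac{3914}{3} - 591\right) \left(- \frac{1}{9481}\right) = \left(- \frac{5687}{3}\right) \left(- \frac{1}{9481}\right) = \frac{5687}{28443}$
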